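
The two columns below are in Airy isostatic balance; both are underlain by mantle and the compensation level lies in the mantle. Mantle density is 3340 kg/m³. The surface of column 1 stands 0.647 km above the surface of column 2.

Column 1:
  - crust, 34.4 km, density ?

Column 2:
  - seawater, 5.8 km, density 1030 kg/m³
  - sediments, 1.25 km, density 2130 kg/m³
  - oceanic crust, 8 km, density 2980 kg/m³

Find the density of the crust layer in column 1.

2760 kg/m³

Take the compensation level at the base of the deeper column (depth z_c below the surface of column 1) and equate Σ ρ_i t_i down to z_c; mantle fills any gap and the z_c terms cancel.
Column 1: 34.4×ρ + (z_c − 34.4)×3340
Column 2: 0.647×0 + 5.8×1030 + 1.25×2130 + 8×2980 + (z_c − 0.647 − 15.05)×3340
The z_c×3340 term appears on both sides and cancels. Collect the known terms of each column as K = Σ(ρt)_known − 3340 × (depth of known layers): K_1 = 0 − 3340×34.4 = −114896; K_2 = 32476.5 − 3340×(0.647 + 15.05) = −19951.48.
Balance: K_1 + 34.4×ρ = K_2, so ρ = (K_2 − K_1)/34.4 = 94944.5/34.4 = 2760 kg/m³.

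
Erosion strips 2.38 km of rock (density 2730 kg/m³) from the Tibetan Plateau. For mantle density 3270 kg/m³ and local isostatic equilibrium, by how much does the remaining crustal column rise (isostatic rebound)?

1.99 km

Unloading: uplift u = e ρ_c/ρ_m = 2.38 km × 2730/3270 = 1.99 km.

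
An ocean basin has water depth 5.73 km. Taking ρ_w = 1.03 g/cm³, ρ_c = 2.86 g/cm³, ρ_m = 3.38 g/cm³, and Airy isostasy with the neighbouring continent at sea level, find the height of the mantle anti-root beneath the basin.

20.2 km

For local isostatic compensation: replacing crust with seawater at the top is compensated by replacing crust with mantle at the base: d (ρ_c − ρ_w) = a (ρ_m − ρ_c).
a = d (ρ_c − ρ_w)/(ρ_m − ρ_c) = 5.73 km × 1.83/0.52 = 20.2 km.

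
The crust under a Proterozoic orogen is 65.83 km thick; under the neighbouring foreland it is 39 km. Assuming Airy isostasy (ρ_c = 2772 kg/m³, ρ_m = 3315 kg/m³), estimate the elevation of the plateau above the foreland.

Excess crust Δ = 65.83 km − 39 km = 26.83 km, split between elevation h and root r with h + r = Δ.
Airy balance ρ_c h = (ρ_m − ρ_c) r gives r = h ρ_c/(ρ_m − ρ_c), so h (1 + ρ_c/(ρ_m − ρ_c)) = Δ, i.e. h = Δ (ρ_m − ρ_c)/ρ_m.
h = 26.83 km × 543/3315 = 4.39 km.

4.39 km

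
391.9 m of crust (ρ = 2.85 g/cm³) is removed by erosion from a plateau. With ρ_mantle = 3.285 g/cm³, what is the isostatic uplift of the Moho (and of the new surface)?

Unloading: uplift u = e ρ_c/ρ_m = 391.9 m × 2.85/3.285 = 340 m.

340 m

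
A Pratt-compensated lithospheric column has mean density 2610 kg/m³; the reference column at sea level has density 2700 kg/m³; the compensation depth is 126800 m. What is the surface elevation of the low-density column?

4370 m

ρ_ref D = ρ (D + h) → h = D (ρ_ref − ρ)/ρ.
h = 126800 m × (2700 − 2610)/2610 = 4370 m.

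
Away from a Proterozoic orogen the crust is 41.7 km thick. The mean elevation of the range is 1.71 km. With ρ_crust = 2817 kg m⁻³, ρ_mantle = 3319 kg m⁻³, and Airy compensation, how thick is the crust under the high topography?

Root depth r = h ρ_c / (ρ_m − ρ_c) = 1.71 km × 2817 / 502 = 9.596 km.
Total thickness = T + h + r = 41.7 km + 1.71 km + 9.596 km = 53 km.

53 km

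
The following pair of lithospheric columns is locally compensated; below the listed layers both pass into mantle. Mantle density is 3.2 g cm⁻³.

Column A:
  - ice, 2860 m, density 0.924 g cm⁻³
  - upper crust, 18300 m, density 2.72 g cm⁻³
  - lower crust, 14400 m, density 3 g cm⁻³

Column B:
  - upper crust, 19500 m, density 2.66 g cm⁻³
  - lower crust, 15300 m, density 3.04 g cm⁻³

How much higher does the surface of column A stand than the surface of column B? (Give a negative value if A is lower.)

For any compensation level in the mantle, the mantle terms cancel and isostasy reduces to e = (Σt_A − Σt_B) − (Σ(ρt)_A − Σ(ρt)_B) / ρ_m.
Σt_A = 35560 m; Σt_B = 34800 m; Σ(ρt)_A = 95618.64; Σ(ρt)_B = 98382 (in m·g cm⁻³).
e = (35560 − 34800) − (95618.64 − 98382) / 3.2 = 1620 m.

1620 m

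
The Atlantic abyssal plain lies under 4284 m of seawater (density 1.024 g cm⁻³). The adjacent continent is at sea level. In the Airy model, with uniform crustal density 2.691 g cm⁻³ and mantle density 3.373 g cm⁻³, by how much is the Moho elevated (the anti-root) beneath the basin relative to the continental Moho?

10500 m

For local isostatic compensation: replacing crust with seawater at the top is compensated by replacing crust with mantle at the base: d (ρ_c − ρ_w) = a (ρ_m − ρ_c).
a = d (ρ_c − ρ_w)/(ρ_m − ρ_c) = 4284 m × 1.667/0.682 = 10500 m.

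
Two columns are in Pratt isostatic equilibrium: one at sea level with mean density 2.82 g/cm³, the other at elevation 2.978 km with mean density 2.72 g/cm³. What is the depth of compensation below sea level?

81 km

ρ_ref D = ρ (D + h) → D (ρ_ref − ρ) = ρ h.
D = ρ h/(ρ_ref − ρ) = 2.72 × 2.978 km/(2.82 − 2.72) = 81 km.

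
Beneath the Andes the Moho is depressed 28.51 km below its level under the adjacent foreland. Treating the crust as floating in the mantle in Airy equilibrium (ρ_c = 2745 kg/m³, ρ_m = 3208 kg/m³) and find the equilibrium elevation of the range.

4.81 km

For local isostatic compensation: ρ_c h = (ρ_m − ρ_c) r.
h = r (ρ_m − ρ_c) / ρ_c = 28.51 km × (3208 − 2745) / 2745 = 4.81 km.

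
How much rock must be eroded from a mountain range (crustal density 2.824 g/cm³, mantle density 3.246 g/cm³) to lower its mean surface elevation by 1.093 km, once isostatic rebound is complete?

8.41 km

Net drop Δ = e − u = e − e ρ_c/ρ_m = e (ρ_m − ρ_c)/ρ_m.
e = Δ ρ_m/(ρ_m − ρ_c) = 1.093 km × 3.246/0.422 = 8.41 km.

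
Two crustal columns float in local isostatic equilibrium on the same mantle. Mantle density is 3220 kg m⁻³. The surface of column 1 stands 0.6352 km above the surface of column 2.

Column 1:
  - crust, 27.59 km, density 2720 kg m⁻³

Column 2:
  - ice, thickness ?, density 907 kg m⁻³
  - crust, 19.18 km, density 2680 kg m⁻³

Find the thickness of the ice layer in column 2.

0.602 km

Take the compensation level at the base of the deeper column (depth z_c below the surface of column 1) and equate Σ ρ_i t_i down to z_c; mantle fills any gap and the z_c terms cancel.
Column 1: 27.59×2720 + (z_c − 27.59)×3220
Column 2: 0.6352×0 + x×907 + 19.18×2680 + (z_c − 0.6352 − 19.18 − x)×3220
The z_c×3220 term appears on both sides and cancels. Collect the known terms of each column as K = Σ(ρt)_known − 3220 × (depth of known layers): K_1 = 75044.8 − 3220×27.59 = −13795; K_2 = 51402.4 − 3220×(0.6352 + 19.18) = −12402.544.
Balance: K_1 = K_2 − x×(3220 − 907), so x = (K_2 − K_1)/(3220 − 907) = 1392.46/2313 = 0.602 km.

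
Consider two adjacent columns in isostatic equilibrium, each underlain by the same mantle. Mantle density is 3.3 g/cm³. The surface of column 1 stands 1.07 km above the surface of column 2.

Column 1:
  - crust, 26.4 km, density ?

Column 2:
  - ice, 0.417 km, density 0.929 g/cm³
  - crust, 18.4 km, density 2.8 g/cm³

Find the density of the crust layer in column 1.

2.78 g/cm³

Take the compensation level at the base of the deeper column (depth z_c below the surface of column 1) and equate Σ ρ_i t_i down to z_c; mantle fills any gap and the z_c terms cancel.
Column 1: 26.4×ρ + (z_c − 26.4)×3.3
Column 2: 1.07×0 + 0.417×0.929 + 18.4×2.8 + (z_c − 1.07 − 18.817)×3.3
The z_c×3.3 term appears on both sides and cancels. Collect the known terms of each column as K = Σ(ρt)_known − 3.3 × (depth of known layers): K_1 = 0 − 3.3×26.4 = −87.12; K_2 = 51.907393 − 3.3×(1.07 + 18.817) = −13.719707.
Balance: K_1 + 26.4×ρ = K_2, so ρ = (K_2 − K_1)/26.4 = 73.4003/26.4 = 2.78 g/cm³.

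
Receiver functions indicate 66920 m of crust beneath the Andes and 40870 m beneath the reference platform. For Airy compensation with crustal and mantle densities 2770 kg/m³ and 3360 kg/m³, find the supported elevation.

4570 m

Excess crust Δ = 66920 m − 40870 m = 26050 m, split between elevation h and root r with h + r = Δ.
Airy balance ρ_c h = (ρ_m − ρ_c) r gives r = h ρ_c/(ρ_m − ρ_c), so h (1 + ρ_c/(ρ_m − ρ_c)) = Δ, i.e. h = Δ (ρ_m − ρ_c)/ρ_m.
h = 26050 m × 590/3360 = 4570 m.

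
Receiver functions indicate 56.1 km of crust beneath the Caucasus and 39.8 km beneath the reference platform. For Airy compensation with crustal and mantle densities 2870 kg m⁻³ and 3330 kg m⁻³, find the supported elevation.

2.25 km

Excess crust Δ = 56.1 km − 39.8 km = 16.3 km, split between elevation h and root r with h + r = Δ.
Airy balance ρ_c h = (ρ_m − ρ_c) r gives r = h ρ_c/(ρ_m − ρ_c), so h (1 + ρ_c/(ρ_m − ρ_c)) = Δ, i.e. h = Δ (ρ_m − ρ_c)/ρ_m.
h = 16.3 km × 460/3330 = 2.25 km.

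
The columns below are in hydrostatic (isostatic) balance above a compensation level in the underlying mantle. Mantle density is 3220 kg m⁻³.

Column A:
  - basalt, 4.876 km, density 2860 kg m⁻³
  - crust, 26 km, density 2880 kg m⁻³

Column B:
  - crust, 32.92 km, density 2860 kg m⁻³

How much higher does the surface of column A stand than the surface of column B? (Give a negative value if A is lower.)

For any compensation level in the mantle, the mantle terms cancel and isostasy reduces to e = (Σt_A − Σt_B) − (Σ(ρt)_A − Σ(ρt)_B) / ρ_m.
Σt_A = 30.876 km; Σt_B = 32.92 km; Σ(ρt)_A = 88825.36; Σ(ρt)_B = 94151.2 (in km·kg m⁻³).
e = (30.876 − 32.92) − (88825.36 − 94151.2) / 3220 = −0.39 km.

−0.39 km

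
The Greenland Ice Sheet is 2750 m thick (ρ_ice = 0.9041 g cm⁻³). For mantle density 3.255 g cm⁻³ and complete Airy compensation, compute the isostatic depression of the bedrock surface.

By Archimedes' principle applied to the lithosphere: the ice load ρ_ice t is balanced by mantle displaced below, ρ_m s.
s = t ρ_ice / ρ_m = 2750 m × 0.9041/3.255 = 764 m.

764 m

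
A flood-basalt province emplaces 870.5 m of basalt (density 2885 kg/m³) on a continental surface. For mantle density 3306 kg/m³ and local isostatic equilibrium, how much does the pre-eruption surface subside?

Subaerial loading: s = t ρ_load / ρ_m.
s = 870.5 m × 2885/3306 = 760 m.

760 m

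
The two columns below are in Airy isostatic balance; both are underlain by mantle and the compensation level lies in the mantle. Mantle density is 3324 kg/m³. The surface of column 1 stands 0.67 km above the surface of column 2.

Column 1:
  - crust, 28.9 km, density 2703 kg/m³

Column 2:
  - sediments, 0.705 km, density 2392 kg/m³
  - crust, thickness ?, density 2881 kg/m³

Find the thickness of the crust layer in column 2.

Take the compensation level at the base of the deeper column (depth z_c below the surface of column 1) and equate Σ ρ_i t_i down to z_c; mantle fills any gap and the z_c terms cancel.
Column 1: 28.9×2703 + (z_c − 28.9)×3324
Column 2: 0.67×0 + 0.705×2392 + x×2881 + (z_c − 0.67 − 0.705 − x)×3324
The z_c×3324 term appears on both sides and cancels. Collect the known terms of each column as K = Σ(ρt)_known − 3324 × (depth of known layers): K_1 = 78116.7 − 3324×28.9 = −17946.9; K_2 = 1686.36 − 3324×(0.67 + 0.705) = −2884.14.
Balance: K_1 = K_2 − x×(3324 − 2881), so x = (K_2 − K_1)/(3324 − 2881) = 15062.8/443 = 34 km.

34 km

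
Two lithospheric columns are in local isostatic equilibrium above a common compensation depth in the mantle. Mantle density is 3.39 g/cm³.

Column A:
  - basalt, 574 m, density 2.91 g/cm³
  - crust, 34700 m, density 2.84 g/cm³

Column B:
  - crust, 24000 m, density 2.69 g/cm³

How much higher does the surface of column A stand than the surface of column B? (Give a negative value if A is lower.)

For any compensation level in the mantle, the mantle terms cancel and isostasy reduces to e = (Σt_A − Σt_B) − (Σ(ρt)_A − Σ(ρt)_B) / ρ_m.
Σt_A = 35274 m; Σt_B = 24000 m; Σ(ρt)_A = 100218.34; Σ(ρt)_B = 64560 (in m·g/cm³).
e = (35274 − 24000) − (100218.34 − 64560) / 3.39 = 755 m.

755 m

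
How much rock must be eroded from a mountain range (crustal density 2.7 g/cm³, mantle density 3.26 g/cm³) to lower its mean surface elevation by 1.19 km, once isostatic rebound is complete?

6.93 km

Net drop Δ = e − u = e − e ρ_c/ρ_m = e (ρ_m − ρ_c)/ρ_m.
e = Δ ρ_m/(ρ_m − ρ_c) = 1.19 km × 3.26/0.56 = 6.93 km.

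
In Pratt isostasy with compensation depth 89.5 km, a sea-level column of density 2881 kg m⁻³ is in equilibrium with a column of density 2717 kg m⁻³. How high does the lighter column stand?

ρ_ref D = ρ (D + h) → h = D (ρ_ref − ρ)/ρ.
h = 89.5 km × (2881 − 2717)/2717 = 5.4 km.

5.4 km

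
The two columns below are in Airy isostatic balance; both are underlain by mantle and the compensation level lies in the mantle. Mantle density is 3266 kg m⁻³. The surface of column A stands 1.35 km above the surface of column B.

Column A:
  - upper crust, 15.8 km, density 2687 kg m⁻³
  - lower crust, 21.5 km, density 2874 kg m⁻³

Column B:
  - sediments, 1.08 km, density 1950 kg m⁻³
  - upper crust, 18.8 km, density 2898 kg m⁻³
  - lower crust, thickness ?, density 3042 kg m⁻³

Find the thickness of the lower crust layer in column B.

Take the compensation level at the base of the deeper column (depth z_c below the surface of column A) and equate Σ ρ_i t_i down to z_c; mantle fills any gap and the z_c terms cancel.
Column A: 15.8×2687 + 21.5×2874 + (z_c − 37.3)×3266
Column B: 1.35×0 + 1.08×1950 + 18.8×2898 + x×3042 + (z_c − 1.35 − 19.88 − x)×3266
The z_c×3266 term appears on both sides and cancels. Collect the known terms of each column as K = Σ(ρt)_known − 3266 × (depth of known layers): K_A = 104245.6 − 3266×37.3 = −17576.2; K_B = 56588.4 − 3266×(1.35 + 19.88) = −12748.78.
Balance: K_A = K_B − x×(3266 − 3042), so x = (K_B − K_A)/(3266 − 3042) = 4827.42/224 = 21.6 km.

21.6 km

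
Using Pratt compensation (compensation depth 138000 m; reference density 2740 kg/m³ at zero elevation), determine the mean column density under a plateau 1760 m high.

Pratt balance: ρ_ref D = ρ (D + h).
ρ = ρ_ref D/(D + h) = 2740 × 138000 m/(138000 m + 1760 m) = 2710 kg/m³.

2710 kg/m³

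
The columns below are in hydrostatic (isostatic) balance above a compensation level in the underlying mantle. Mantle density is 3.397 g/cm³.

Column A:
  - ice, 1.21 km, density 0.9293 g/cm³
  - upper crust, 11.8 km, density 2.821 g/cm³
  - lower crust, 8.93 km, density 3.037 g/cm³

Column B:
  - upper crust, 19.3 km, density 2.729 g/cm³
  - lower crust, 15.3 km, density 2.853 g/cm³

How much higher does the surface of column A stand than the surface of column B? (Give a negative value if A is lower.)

−2.42 km

For any compensation level in the mantle, the mantle terms cancel and isostasy reduces to e = (Σt_A − Σt_B) − (Σ(ρt)_A − Σ(ρt)_B) / ρ_m.
Σt_A = 21.94 km; Σt_B = 34.6 km; Σ(ρt)_A = 61.532663; Σ(ρt)_B = 96.3206 (in km·g/cm³).
e = (21.94 − 34.6) − (61.532663 − 96.3206) / 3.397 = −2.42 km.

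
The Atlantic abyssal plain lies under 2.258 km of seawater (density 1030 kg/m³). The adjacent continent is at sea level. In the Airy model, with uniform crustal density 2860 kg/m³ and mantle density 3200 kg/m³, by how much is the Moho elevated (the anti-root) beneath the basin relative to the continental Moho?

12.2 km

For local isostatic compensation: replacing crust with seawater at the top is compensated by replacing crust with mantle at the base: d (ρ_c − ρ_w) = a (ρ_m − ρ_c).
a = d (ρ_c − ρ_w)/(ρ_m − ρ_c) = 2.258 km × 1830/340 = 12.2 km.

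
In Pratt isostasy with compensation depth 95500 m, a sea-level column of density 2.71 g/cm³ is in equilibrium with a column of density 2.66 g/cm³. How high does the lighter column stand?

ρ_ref D = ρ (D + h) → h = D (ρ_ref − ρ)/ρ.
h = 95500 m × (2.71 − 2.66)/2.66 = 1800 m.

1800 m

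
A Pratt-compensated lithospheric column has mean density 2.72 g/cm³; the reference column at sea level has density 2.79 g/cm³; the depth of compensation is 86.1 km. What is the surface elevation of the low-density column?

ρ_ref D = ρ (D + h) → h = D (ρ_ref − ρ)/ρ.
h = 86.1 km × (2.79 − 2.72)/2.72 = 2.22 km.

2.22 km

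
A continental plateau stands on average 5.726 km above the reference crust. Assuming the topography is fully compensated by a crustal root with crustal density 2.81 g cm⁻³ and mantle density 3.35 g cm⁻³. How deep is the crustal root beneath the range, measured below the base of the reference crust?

29.8 km

In Airy isostatic equilibrium: the weight of the topography is balanced by the buoyancy of the root, ρ_c h = (ρ_m − ρ_c) r.
r = h · ρ_c / (ρ_m − ρ_c) = 5.726 km × 2.81 / (3.35 − 2.81) = 29.8 km.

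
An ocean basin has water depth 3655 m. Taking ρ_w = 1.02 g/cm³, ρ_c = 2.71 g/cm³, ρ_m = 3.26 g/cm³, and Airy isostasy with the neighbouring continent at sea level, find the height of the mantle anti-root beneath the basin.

Equating mass per unit area of the two columns: replacing crust with seawater at the top is compensated by replacing crust with mantle at the base: d (ρ_c − ρ_w) = a (ρ_m − ρ_c).
a = d (ρ_c − ρ_w)/(ρ_m − ρ_c) = 3655 m × 1.69/0.55 = 11200 m.

11200 m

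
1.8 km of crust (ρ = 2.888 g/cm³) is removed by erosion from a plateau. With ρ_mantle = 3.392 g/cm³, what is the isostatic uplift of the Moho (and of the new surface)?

1.53 km

Unloading: uplift u = e ρ_c/ρ_m = 1.8 km × 2.888/3.392 = 1.53 km.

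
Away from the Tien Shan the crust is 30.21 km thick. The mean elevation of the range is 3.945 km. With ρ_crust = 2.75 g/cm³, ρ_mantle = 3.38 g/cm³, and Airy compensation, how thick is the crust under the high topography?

51.4 km

Root depth r = h ρ_c / (ρ_m − ρ_c) = 3.945 km × 2.75 / 0.63 = 17.22 km.
Total thickness = T + h + r = 30.21 km + 3.945 km + 17.22 km = 51.4 km.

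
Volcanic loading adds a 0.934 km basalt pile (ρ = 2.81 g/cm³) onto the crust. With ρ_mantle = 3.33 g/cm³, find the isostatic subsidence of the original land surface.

Subaerial loading: s = t ρ_load / ρ_m.
s = 0.934 km × 2.81/3.33 = 0.788 km.

0.788 km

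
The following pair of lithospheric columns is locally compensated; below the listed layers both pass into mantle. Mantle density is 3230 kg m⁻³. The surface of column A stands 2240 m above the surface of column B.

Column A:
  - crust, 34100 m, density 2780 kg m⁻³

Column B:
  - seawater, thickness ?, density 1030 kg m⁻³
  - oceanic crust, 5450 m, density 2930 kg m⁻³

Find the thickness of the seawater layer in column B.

Take the compensation level at the base of the deeper column (depth z_c below the surface of column A) and equate Σ ρ_i t_i down to z_c; mantle fills any gap and the z_c terms cancel.
Column A: 34100×2780 + (z_c − 34100)×3230
Column B: 2240×0 + x×1030 + 5450×2930 + (z_c − 2240 − 5450 − x)×3230
The z_c×3230 term appears on both sides and cancels. Collect the known terms of each column as K = Σ(ρt)_known − 3230 × (depth of known layers): K_A = 94798000 − 3230×34100 = −15345000; K_B = 15968500 − 3230×(2240 + 5450) = −8870200.
Balance: K_A = K_B − x×(3230 − 1030), so x = (K_B − K_A)/(3230 − 1030) = 6474800/2200 = 2940 m.

2940 m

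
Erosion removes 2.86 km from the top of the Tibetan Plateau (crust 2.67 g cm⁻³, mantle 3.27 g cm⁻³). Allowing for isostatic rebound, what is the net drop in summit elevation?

0.525 km

Rebound u = e ρ_c/ρ_m = 2.86 km × 2.67/3.27 = 2.335 km.
Net surface drop = e − u = 2.86 km − 2.335 km = e (ρ_m − ρ_c)/ρ_m = 0.525 km.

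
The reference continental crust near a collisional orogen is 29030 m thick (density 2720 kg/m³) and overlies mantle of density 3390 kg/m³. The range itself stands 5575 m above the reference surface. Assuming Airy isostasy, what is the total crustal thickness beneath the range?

Root depth r = h ρ_c / (ρ_m − ρ_c) = 5575 m × 2720 / 670 = 22630 m.
Total thickness = T + h + r = 29030 m + 5575 m + 22630 m = 57200 m.

57200 m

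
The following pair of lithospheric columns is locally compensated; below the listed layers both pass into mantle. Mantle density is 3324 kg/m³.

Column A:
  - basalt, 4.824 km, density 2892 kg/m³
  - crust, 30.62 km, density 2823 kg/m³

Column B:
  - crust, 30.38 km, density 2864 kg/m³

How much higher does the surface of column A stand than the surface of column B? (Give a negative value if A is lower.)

For any compensation level in the mantle, the mantle terms cancel and isostasy reduces to e = (Σt_A − Σt_B) − (Σ(ρt)_A − Σ(ρt)_B) / ρ_m.
Σt_A = 35.444 km; Σt_B = 30.38 km; Σ(ρt)_A = 100391.268; Σ(ρt)_B = 87008.32 (in km·kg/m³).
e = (35.444 − 30.38) − (100391.268 − 87008.32) / 3324 = 1.04 km.

1.04 km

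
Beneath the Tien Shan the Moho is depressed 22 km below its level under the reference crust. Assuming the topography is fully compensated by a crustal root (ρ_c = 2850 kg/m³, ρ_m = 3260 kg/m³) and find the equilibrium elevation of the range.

3.16 km

By Archimedes' principle applied to the lithosphere: ρ_c h = (ρ_m − ρ_c) r.
h = r (ρ_m − ρ_c) / ρ_c = 22 km × (3260 − 2850) / 2850 = 3.16 km.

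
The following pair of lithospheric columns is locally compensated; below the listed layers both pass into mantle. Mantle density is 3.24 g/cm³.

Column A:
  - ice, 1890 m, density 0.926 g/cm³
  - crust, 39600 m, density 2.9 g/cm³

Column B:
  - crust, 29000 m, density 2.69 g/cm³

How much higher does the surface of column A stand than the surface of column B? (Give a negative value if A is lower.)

For any compensation level in the mantle, the mantle terms cancel and isostasy reduces to e = (Σt_A − Σt_B) − (Σ(ρt)_A − Σ(ρt)_B) / ρ_m.
Σt_A = 41490 m; Σt_B = 29000 m; Σ(ρt)_A = 116590.14; Σ(ρt)_B = 78010 (in m·g/cm³).
e = (41490 − 29000) − (116590.14 − 78010) / 3.24 = 583 m.

583 m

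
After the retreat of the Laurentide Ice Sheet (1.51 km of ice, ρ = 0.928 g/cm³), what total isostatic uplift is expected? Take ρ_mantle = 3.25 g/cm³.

0.431 km

Removing the load lets mantle flow back in; uplift u satisfies ρ_ice t = ρ_m u.
u = t ρ_ice/ρ_m = 1.51 km × 0.928/3.25 = 0.431 km.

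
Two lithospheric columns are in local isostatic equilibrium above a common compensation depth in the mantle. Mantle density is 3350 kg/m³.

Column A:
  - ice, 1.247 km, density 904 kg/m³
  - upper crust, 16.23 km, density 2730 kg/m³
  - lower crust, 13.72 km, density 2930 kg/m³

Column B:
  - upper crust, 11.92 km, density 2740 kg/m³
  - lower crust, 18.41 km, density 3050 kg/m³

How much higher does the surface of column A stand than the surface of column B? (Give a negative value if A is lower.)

For any compensation level in the mantle, the mantle terms cancel and isostasy reduces to e = (Σt_A − Σt_B) − (Σ(ρt)_A − Σ(ρt)_B) / ρ_m.
Σt_A = 31.197 km; Σt_B = 30.33 km; Σ(ρt)_A = 85634.788; Σ(ρt)_B = 88811.3 (in km·kg/m³).
e = (31.197 − 30.33) − (85634.788 − 88811.3) / 3350 = 1.82 km.

1.82 km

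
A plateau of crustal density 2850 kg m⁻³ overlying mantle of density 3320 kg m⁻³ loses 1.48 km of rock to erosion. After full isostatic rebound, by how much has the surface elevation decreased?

Rebound u = e ρ_c/ρ_m = 1.48 km × 2850/3320 = 1.27 km.
Net surface drop = e − u = 1.48 km − 1.27 km = e (ρ_m − ρ_c)/ρ_m = 0.21 km.

0.21 km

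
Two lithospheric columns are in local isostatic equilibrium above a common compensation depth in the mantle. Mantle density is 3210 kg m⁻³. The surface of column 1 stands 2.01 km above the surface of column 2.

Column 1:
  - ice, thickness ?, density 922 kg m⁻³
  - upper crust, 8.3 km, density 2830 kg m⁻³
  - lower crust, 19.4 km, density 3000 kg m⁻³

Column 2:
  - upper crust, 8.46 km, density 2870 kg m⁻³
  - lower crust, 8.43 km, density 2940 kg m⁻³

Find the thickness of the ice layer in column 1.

Take the compensation level at the base of the deeper column (depth z_c below the surface of column 1) and equate Σ ρ_i t_i down to z_c; mantle fills any gap and the z_c terms cancel.
Column 1: x×922 + 8.3×2830 + 19.4×3000 + (z_c − 27.7 − x)×3210
Column 2: 2.01×0 + 8.46×2870 + 8.43×2940 + (z_c − 2.01 − 16.89)×3210
The z_c×3210 term appears on both sides and cancels. Collect the known terms of each column as K = Σ(ρt)_known − 3210 × (depth of known layers): K_1 = 81689 − 3210×27.7 = −7228; K_2 = 49064.4 − 3210×(2.01 + 16.89) = −11604.6.
Balance: K_1 − x×(3210 − 922) = K_2, so x = (K_1 − K_2)/(3210 − 922) = 4376.6/2288 = 1.91 km.

1.91 km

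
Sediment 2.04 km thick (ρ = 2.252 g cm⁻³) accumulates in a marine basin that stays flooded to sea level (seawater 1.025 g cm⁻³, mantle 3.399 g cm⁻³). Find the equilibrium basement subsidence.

Submarine loading: the sediment displaces seawater, and the subsidence is in turn flooded, so s (ρ_m − ρ_w) = t (ρ_sed − ρ_w).
s = 2.04 km × (2.252 − 1.025) / (3.399 − 1.025) = 1.05 km.

1.05 km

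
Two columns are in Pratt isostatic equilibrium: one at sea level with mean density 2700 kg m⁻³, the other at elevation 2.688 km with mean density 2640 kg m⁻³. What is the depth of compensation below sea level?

118 km

ρ_ref D = ρ (D + h) → D (ρ_ref − ρ) = ρ h.
D = ρ h/(ρ_ref − ρ) = 2640 × 2.688 km/(2700 − 2640) = 118 km.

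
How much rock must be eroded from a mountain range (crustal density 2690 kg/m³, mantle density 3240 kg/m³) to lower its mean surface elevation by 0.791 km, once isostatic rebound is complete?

Net drop Δ = e − u = e − e ρ_c/ρ_m = e (ρ_m − ρ_c)/ρ_m.
e = Δ ρ_m/(ρ_m − ρ_c) = 0.791 km × 3240/550 = 4.66 km.

4.66 km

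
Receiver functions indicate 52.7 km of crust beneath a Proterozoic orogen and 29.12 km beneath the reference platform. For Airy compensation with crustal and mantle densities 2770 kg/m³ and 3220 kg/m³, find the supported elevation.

3.3 km

Excess crust Δ = 52.7 km − 29.12 km = 23.58 km, split between elevation h and root r with h + r = Δ.
Airy balance ρ_c h = (ρ_m − ρ_c) r gives r = h ρ_c/(ρ_m − ρ_c), so h (1 + ρ_c/(ρ_m − ρ_c)) = Δ, i.e. h = Δ (ρ_m − ρ_c)/ρ_m.
h = 23.58 km × 450/3220 = 3.3 km.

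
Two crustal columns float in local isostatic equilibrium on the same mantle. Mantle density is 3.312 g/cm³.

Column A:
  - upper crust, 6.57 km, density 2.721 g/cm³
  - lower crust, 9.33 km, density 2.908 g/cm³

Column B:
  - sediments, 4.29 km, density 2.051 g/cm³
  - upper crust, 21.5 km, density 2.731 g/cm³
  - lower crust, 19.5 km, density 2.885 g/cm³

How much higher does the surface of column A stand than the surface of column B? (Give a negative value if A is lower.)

For any compensation level in the mantle, the mantle terms cancel and isostasy reduces to e = (Σt_A − Σt_B) − (Σ(ρt)_A − Σ(ρt)_B) / ρ_m.
Σt_A = 15.9 km; Σt_B = 45.29 km; Σ(ρt)_A = 45.00861; Σ(ρt)_B = 123.77279 (in km·g/cm³).
e = (15.9 − 45.29) − (45.00861 − 123.77279) / 3.312 = −5.61 km.

−5.61 km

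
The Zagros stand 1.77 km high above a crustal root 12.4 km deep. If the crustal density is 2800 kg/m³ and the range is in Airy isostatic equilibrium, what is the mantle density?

Airy balance: ρ_c h = (ρ_m − ρ_c) r → ρ_m = ρ_c (1 + h/r).
ρ_m = 2800 × (1 + 1.77 km/12.4 km) = 3200 kg/m³.

3200 kg/m³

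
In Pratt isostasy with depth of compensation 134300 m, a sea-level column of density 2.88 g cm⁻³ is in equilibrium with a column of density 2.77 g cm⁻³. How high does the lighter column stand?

ρ_ref D = ρ (D + h) → h = D (ρ_ref − ρ)/ρ.
h = 134300 m × (2.88 − 2.77)/2.77 = 5330 m.

5330 m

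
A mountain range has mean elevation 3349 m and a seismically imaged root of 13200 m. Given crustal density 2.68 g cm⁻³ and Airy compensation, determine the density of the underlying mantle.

Airy balance: ρ_c h = (ρ_m − ρ_c) r → ρ_m = ρ_c (1 + h/r).
ρ_m = 2.68 × (1 + 3349 m/13200 m) = 3.36 g cm⁻³.

3.36 g cm⁻³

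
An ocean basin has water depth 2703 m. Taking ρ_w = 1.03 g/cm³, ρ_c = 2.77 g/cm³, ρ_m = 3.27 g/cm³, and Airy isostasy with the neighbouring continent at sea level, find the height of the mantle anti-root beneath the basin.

In Airy isostatic equilibrium: replacing crust with seawater at the top is compensated by replacing crust with mantle at the base: d (ρ_c − ρ_w) = a (ρ_m − ρ_c).
a = d (ρ_c − ρ_w)/(ρ_m − ρ_c) = 2703 m × 1.74/0.5 = 9410 m.

9410 m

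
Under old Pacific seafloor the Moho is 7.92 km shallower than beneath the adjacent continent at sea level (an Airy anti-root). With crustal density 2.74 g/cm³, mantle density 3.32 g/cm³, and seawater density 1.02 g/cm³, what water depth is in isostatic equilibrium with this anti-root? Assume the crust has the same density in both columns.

Replacing a thickness d of crust by seawater at the top must be balanced by replacing crust with mantle at the base: d (ρ_c − ρ_w) = a (ρ_m − ρ_c).
d = a (ρ_m − ρ_c)/(ρ_c − ρ_w) = 7.92 km × 0.58/1.72 = 2.67 km.

2.67 km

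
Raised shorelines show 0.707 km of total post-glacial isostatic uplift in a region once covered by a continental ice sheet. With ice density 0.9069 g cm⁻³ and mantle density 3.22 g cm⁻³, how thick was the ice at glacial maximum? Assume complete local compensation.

2.51 km

u = t ρ_ice/ρ_m → t = u ρ_m/ρ_ice = 0.707 km × 3.22/0.9069 = 2.51 km.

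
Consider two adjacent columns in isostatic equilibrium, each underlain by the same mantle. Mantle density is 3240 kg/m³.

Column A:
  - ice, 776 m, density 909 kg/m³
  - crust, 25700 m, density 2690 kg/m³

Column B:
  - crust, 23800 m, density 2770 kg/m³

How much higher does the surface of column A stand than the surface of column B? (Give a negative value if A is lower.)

For any compensation level in the mantle, the mantle terms cancel and isostasy reduces to e = (Σt_A − Σt_B) − (Σ(ρt)_A − Σ(ρt)_B) / ρ_m.
Σt_A = 26476 m; Σt_B = 23800 m; Σ(ρt)_A = 69838384; Σ(ρt)_B = 65926000 (in m·kg/m³).
e = (26476 − 23800) − (69838384 − 65926000) / 3240 = 1470 m.

1470 m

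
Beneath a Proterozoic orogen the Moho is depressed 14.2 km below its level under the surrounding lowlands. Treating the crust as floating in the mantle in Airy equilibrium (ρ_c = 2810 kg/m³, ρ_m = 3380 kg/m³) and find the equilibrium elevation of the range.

By Archimedes' principle applied to the lithosphere: ρ_c h = (ρ_m − ρ_c) r.
h = r (ρ_m − ρ_c) / ρ_c = 14.2 km × (3380 − 2810) / 2810 = 2.88 km.

2.88 km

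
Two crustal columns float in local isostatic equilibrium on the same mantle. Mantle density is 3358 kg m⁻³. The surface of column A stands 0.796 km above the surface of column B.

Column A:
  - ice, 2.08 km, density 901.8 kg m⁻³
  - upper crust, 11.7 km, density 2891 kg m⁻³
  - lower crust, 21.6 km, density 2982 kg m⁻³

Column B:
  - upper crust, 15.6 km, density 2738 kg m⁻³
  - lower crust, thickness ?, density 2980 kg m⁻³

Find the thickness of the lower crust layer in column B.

16.8 km

Take the compensation level at the base of the deeper column (depth z_c below the surface of column A) and equate Σ ρ_i t_i down to z_c; mantle fills any gap and the z_c terms cancel.
Column A: 2.08×901.8 + 11.7×2891 + 21.6×2982 + (z_c − 35.38)×3358
Column B: 0.796×0 + 15.6×2738 + x×2980 + (z_c − 0.796 − 15.6 − x)×3358
The z_c×3358 term appears on both sides and cancels. Collect the known terms of each column as K = Σ(ρt)_known − 3358 × (depth of known layers): K_A = 100111.644 − 3358×35.38 = −18694.396; K_B = 42712.8 − 3358×(0.796 + 15.6) = −12344.968.
Balance: K_A = K_B − x×(3358 − 2980), so x = (K_B − K_A)/(3358 − 2980) = 6349.43/378 = 16.8 km.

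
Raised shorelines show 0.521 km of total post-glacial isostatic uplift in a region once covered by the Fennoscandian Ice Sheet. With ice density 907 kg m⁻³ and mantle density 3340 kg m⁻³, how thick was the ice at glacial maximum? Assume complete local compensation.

u = t ρ_ice/ρ_m → t = u ρ_m/ρ_ice = 0.521 km × 3340/907 = 1.92 km.

1.92 km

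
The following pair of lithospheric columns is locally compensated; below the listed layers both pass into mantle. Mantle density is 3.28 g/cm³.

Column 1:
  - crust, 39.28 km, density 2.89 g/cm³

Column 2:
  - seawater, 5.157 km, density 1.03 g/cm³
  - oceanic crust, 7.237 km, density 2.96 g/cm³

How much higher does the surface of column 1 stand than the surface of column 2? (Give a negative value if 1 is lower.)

0.427 km

For any compensation level in the mantle, the mantle terms cancel and isostasy reduces to e = (Σt_1 − Σt_2) − (Σ(ρt)_1 − Σ(ρt)_2) / ρ_m.
Σt_1 = 39.28 km; Σt_2 = 12.394 km; Σ(ρt)_1 = 113.5192; Σ(ρt)_2 = 26.73323 (in km·g/cm³).
e = (39.28 − 12.394) − (113.5192 − 26.73323) / 3.28 = 0.427 km.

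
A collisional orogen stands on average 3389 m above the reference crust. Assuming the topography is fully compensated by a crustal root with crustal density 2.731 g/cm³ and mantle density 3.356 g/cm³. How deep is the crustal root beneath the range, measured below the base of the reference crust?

14800 m

Balancing pressure at the compensation depth: the weight of the topography is balanced by the buoyancy of the root, ρ_c h = (ρ_m − ρ_c) r.
r = h · ρ_c / (ρ_m − ρ_c) = 3389 m × 2.731 / (3.356 − 2.731) = 14800 m.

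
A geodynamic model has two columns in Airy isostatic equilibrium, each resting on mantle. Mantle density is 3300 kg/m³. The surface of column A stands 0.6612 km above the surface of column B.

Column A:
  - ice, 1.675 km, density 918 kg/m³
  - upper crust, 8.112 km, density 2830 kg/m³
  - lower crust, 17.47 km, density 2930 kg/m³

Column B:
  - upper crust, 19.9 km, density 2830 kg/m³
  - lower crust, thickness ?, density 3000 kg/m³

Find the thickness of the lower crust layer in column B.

Take the compensation level at the base of the deeper column (depth z_c below the surface of column A) and equate Σ ρ_i t_i down to z_c; mantle fills any gap and the z_c terms cancel.
Column A: 1.675×918 + 8.112×2830 + 17.47×2930 + (z_c − 27.257)×3300
Column B: 0.6612×0 + 19.9×2830 + x×3000 + (z_c − 0.6612 − 19.9 − x)×3300
The z_c×3300 term appears on both sides and cancels. Collect the known terms of each column as K = Σ(ρt)_known − 3300 × (depth of known layers): K_A = 75681.71 − 3300×27.257 = −14266.39; K_B = 56317 − 3300×(0.6612 + 19.9) = −11534.96.
Balance: K_A = K_B − x×(3300 − 3000), so x = (K_B − K_A)/(3300 − 3000) = 2731.43/300 = 9.1 km.

9.1 km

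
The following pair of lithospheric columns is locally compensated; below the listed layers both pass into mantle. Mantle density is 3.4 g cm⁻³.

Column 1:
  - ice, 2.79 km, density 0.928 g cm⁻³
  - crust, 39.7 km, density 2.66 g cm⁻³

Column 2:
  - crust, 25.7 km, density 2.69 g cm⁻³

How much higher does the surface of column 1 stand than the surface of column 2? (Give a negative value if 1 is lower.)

For any compensation level in the mantle, the mantle terms cancel and isostasy reduces to e = (Σt_1 − Σt_2) − (Σ(ρt)_1 − Σ(ρt)_2) / ρ_m.
Σt_1 = 42.49 km; Σt_2 = 25.7 km; Σ(ρt)_1 = 108.19112; Σ(ρt)_2 = 69.133 (in km·g cm⁻³).
e = (42.49 − 25.7) − (108.19112 − 69.133) / 3.4 = 5.3 km.

5.3 km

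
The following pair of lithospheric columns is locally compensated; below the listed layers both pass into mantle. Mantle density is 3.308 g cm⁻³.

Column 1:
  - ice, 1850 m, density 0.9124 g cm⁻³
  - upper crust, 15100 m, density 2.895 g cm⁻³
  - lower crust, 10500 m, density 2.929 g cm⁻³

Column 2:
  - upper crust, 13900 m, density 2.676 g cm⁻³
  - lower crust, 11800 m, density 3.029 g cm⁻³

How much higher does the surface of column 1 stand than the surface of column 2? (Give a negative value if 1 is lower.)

777 m

For any compensation level in the mantle, the mantle terms cancel and isostasy reduces to e = (Σt_1 − Σt_2) − (Σ(ρt)_1 − Σ(ρt)_2) / ρ_m.
Σt_1 = 27450 m; Σt_2 = 25700 m; Σ(ρt)_1 = 76156.94; Σ(ρt)_2 = 72938.6 (in m·g cm⁻³).
e = (27450 − 25700) − (76156.94 − 72938.6) / 3.308 = 777 m.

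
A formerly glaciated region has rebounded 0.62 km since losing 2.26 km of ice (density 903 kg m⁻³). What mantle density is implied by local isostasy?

ρ_m = ρ_ice t / u = 903 × 2.26 km/0.62 km = 3290 kg m⁻³.

3290 kg m⁻³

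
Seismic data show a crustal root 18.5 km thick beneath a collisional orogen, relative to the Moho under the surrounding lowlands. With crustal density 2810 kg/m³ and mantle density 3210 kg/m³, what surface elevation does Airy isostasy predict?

2.63 km

Balancing pressure at the compensation depth: ρ_c h = (ρ_m − ρ_c) r.
h = r (ρ_m − ρ_c) / ρ_c = 18.5 km × (3210 − 2810) / 2810 = 2.63 km.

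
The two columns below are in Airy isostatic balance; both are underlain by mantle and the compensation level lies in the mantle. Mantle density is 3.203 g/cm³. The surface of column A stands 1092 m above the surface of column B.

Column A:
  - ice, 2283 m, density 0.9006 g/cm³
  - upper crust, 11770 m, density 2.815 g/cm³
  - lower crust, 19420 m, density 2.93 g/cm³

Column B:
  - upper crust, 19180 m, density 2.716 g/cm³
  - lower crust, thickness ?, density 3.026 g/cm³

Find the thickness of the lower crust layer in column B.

Take the compensation level at the base of the deeper column (depth z_c below the surface of column A) and equate Σ ρ_i t_i down to z_c; mantle fills any gap and the z_c terms cancel.
Column A: 2283×0.9006 + 11770×2.815 + 19420×2.93 + (z_c − 33473)×3.203
Column B: 1092×0 + 19180×2.716 + x×3.026 + (z_c − 1092 − 19180 − x)×3.203
The z_c×3.203 term appears on both sides and cancels. Collect the known terms of each column as K = Σ(ρt)_known − 3.203 × (depth of known layers): K_A = 92089.2198 − 3.203×33473 = −15124.7992; K_B = 52092.88 − 3.203×(1092 + 19180) = −12838.336.
Balance: K_A = K_B − x×(3.203 − 3.026), so x = (K_B − K_A)/(3.203 − 3.026) = 2286.46/0.177 = 12900 m.

12900 m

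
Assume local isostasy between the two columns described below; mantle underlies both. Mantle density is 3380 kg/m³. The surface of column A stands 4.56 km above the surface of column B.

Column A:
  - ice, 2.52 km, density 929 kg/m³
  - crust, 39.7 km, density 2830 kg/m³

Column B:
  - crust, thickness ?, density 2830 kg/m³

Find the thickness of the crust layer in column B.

Take the compensation level at the base of the deeper column (depth z_c below the surface of column A) and equate Σ ρ_i t_i down to z_c; mantle fills any gap and the z_c terms cancel.
Column A: 2.52×929 + 39.7×2830 + (z_c − 42.22)×3380
Column B: 4.56×0 + x×2830 + (z_c − 4.56 − 0 − x)×3380
The z_c×3380 term appears on both sides and cancels. Collect the known terms of each column as K = Σ(ρt)_known − 3380 × (depth of known layers): K_A = 114692.08 − 3380×42.22 = −28011.52; K_B = 0 − 3380×(4.56 + 0) = −15412.8.
Balance: K_A = K_B − x×(3380 − 2830), so x = (K_B − K_A)/(3380 − 2830) = 12598.7/550 = 22.9 km.

22.9 km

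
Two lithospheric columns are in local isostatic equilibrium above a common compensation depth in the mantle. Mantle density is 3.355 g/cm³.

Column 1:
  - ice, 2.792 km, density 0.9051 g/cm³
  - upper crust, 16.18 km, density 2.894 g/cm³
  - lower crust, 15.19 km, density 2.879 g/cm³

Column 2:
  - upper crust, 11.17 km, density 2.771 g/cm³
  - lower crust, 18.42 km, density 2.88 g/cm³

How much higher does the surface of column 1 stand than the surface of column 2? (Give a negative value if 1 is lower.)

For any compensation level in the mantle, the mantle terms cancel and isostasy reduces to e = (Σt_1 − Σt_2) − (Σ(ρt)_1 − Σ(ρt)_2) / ρ_m.
Σt_1 = 34.162 km; Σt_2 = 29.59 km; Σ(ρt)_1 = 93.0839692; Σ(ρt)_2 = 84.00167 (in km·g/cm³).
e = (34.162 − 29.59) − (93.0839692 − 84.00167) / 3.355 = 1.86 km.

1.86 km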